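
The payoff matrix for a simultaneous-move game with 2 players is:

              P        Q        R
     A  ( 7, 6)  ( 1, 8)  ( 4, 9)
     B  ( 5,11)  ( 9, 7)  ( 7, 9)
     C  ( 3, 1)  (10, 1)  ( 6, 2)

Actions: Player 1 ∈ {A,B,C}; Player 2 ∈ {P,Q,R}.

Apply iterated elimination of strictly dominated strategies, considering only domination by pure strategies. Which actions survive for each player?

P2 drop Q (R beats it: A:9>8 B:9>7 C:2>1)
P1 drop C (B beats it: P:5>3 R:7>6)
P1→{A,B} P2→{P,R}

Remaining: P1:{A,B} P2:{P,R}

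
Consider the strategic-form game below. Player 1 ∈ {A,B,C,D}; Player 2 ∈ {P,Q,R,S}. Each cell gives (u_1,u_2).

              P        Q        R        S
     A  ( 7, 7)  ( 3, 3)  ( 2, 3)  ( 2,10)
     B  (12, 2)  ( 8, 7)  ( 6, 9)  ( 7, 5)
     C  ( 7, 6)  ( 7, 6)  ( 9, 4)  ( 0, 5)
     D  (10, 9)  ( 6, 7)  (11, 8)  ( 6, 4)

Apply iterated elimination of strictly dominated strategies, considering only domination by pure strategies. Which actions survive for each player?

IESDS → P1:{B,C,D} P2:{P,Q,R}

P1 drop A (B beats it: P:12>7 Q:8>3 R:6>2 S:7>2)
P2 drop S (Q beats it: B:7>5 C:6>5 D:7>4)
P1→{B,C,D} P2→{P,Q,R}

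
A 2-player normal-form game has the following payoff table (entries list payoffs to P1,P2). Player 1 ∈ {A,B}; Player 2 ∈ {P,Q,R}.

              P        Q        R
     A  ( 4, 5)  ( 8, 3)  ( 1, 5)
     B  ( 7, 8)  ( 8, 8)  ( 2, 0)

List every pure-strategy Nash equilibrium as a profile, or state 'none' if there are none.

(A,P): not NE [P1→B gives 7>4]
(A,Q): not NE [P2→R gives 5>3]
(A,R): not NE [P1→B gives 2>1]
(B,P): NE
(B,Q): NE
(B,R): not NE [P2→Q gives 8>0]

PSNE = {(B,P), (B,Q)}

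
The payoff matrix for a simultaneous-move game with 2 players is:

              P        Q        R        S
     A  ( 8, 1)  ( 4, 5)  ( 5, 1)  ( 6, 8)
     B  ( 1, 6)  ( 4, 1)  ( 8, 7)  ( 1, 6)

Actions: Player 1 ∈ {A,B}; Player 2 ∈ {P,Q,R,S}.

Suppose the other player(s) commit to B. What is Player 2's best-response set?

u_2(P vs B) = 6
u_2(Q vs B) = 1
u_2(R vs B) = 7
u_2(S vs B) = 6
max payoff 7 at {R}

P2 best: {R}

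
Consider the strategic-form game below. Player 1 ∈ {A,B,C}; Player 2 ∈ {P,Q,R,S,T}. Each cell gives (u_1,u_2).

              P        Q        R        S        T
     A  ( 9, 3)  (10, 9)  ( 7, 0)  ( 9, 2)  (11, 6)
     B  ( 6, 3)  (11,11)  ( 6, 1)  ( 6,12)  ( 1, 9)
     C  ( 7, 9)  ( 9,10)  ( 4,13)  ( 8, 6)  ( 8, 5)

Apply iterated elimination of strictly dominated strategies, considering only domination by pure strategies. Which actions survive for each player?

P1 drop C (A beats it: P:9>7 Q:10>9 R:7>4 S:9>8 T:11>8)
P2 drop P (Q beats it: A:9>3 B:11>3)
P2 drop R (Q beats it: A:9>0 B:11>1)
P2 drop T (Q beats it: A:9>6 B:11>9)
P1→{A,B} P2→{Q,S}

Remaining: P1:{A,B} P2:{Q,S}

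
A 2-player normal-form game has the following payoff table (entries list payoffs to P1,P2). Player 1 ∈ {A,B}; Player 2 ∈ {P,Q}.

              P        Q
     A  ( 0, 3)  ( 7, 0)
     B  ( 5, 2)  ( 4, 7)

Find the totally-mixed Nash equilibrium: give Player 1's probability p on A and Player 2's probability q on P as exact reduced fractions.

(p,q) = (5/8, 3/8)

P1 indiff ⇒ q·0+(1-q)·7 = q·5+(1-q)·4 ⇒ q(-5) = (1-q)(-3) ⇒ q = 3/8
P2 indiff ⇒ p·3+(1-p)·2 = p·0+(1-p)·7 ⇒ p(3) = (1-p)(5) ⇒ p = 5/8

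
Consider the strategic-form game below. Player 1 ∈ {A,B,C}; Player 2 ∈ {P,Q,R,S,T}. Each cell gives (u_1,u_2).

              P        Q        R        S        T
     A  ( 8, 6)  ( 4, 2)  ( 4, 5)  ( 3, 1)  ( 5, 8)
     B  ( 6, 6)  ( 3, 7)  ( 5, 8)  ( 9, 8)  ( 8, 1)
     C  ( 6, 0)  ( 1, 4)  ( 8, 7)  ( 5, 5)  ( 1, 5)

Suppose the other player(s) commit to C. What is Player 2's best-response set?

argmax u_2 = {R}

u_2(P vs C) = 0
u_2(Q vs C) = 4
u_2(R vs C) = 7
u_2(S vs C) = 5
u_2(T vs C) = 5
max payoff 7 at {R}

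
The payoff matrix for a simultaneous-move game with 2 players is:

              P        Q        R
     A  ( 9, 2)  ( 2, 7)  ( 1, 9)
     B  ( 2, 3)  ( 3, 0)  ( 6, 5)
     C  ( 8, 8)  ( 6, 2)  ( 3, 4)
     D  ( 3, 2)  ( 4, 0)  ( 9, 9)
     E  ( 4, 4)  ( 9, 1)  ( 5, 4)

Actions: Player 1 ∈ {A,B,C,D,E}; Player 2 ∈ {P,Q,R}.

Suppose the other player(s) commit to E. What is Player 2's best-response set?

BR_2 = {P,R}

u_2(P vs E) = 4
u_2(Q vs E) = 1
u_2(R vs E) = 4
max payoff 4 at {P,R}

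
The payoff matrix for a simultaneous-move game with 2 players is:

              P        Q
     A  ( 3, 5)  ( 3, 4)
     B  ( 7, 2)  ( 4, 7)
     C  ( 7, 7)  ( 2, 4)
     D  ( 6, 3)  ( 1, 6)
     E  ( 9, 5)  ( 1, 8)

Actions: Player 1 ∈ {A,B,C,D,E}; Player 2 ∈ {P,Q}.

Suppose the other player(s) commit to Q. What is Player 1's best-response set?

BR_1 = {B}

u_1(A vs Q) = 3
u_1(B vs Q) = 4
u_1(C vs Q) = 2
u_1(D vs Q) = 1
u_1(E vs Q) = 1
max payoff 4 at {B}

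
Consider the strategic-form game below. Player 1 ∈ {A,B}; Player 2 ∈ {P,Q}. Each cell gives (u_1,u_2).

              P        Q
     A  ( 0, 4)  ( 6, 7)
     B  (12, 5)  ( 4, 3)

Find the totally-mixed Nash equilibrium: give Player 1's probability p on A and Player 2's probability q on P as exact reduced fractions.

p=2/5, q=1/7

P1 indiff ⇒ q·0+(1-q)·6 = q·12+(1-q)·4 ⇒ q(-12) = (1-q)(-2) ⇒ q = 1/7
P2 indiff ⇒ p·4+(1-p)·5 = p·7+(1-p)·3 ⇒ p(-3) = (1-p)(-2) ⇒ p = 2/5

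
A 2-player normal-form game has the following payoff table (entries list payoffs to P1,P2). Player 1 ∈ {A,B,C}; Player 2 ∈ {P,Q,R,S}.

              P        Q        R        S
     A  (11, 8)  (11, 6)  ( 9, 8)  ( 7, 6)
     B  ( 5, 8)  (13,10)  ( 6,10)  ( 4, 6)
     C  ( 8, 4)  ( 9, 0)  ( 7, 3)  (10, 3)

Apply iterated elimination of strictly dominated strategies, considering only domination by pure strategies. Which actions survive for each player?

Survivors P1:{A,B} P2:{P,Q,R}

P2 drop S (P beats it: A:8>6 B:8>6 C:4>3)
P1 drop C (A beats it: P:11>8 Q:11>9 R:9>7)
P1→{A,B} P2→{P,Q,R}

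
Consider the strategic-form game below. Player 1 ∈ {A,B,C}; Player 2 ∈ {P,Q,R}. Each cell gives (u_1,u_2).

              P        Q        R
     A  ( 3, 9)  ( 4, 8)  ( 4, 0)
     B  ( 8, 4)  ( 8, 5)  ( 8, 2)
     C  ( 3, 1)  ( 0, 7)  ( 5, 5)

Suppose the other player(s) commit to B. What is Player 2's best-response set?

P2 best: {Q}

u_2(P vs B) = 4
u_2(Q vs B) = 5
u_2(R vs B) = 2
max payoff 5 at {Q}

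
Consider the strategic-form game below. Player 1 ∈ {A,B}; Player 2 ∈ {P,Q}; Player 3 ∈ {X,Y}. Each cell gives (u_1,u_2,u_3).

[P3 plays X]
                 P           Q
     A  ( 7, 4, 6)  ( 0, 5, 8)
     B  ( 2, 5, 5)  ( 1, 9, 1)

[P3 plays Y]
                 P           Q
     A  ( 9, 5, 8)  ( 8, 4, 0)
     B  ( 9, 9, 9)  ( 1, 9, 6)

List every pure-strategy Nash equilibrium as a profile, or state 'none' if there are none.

(A,P,X): not NE [P2→Q gives 5>4; P3→Y gives 8>6]
(A,P,Y): NE
(A,Q,X): not NE [P1→B gives 1>0]
(A,Q,Y): not NE [P2→P gives 5>4; P3→X gives 8>0]
(B,P,X): not NE [P1→A gives 7>2; P2→Q gives 9>5; P3→Y gives 9>5]
(B,P,Y): NE
(B,Q,X): not NE [P3→Y gives 6>1]
(B,Q,Y): not NE [P1→A gives 8>1]

NE set: (A,P,Y), (B,P,Y)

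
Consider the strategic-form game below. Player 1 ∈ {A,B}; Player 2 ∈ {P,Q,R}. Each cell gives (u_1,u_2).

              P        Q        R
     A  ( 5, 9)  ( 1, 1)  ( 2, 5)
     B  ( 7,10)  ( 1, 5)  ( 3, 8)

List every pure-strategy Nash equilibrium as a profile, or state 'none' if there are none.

(A,P): not NE [P1→B gives 7>5]
(A,Q): not NE [P2→P gives 9>1]
(A,R): not NE [P1→B gives 3>2; P2→P gives 9>5]
(B,P): NE
(B,Q): not NE [P2→P gives 10>5]
(B,R): not NE [P2→P gives 10>8]

NE set: (B,P)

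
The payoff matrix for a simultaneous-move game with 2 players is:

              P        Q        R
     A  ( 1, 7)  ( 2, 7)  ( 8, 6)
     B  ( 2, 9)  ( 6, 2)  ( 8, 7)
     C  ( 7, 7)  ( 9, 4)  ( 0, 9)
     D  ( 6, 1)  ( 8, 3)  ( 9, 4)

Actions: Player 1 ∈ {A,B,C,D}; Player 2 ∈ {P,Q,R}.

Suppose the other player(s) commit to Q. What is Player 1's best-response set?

BR_1 = {C}

u_1(A vs Q) = 2
u_1(B vs Q) = 6
u_1(C vs Q) = 9
u_1(D vs Q) = 8
max payoff 9 at {C}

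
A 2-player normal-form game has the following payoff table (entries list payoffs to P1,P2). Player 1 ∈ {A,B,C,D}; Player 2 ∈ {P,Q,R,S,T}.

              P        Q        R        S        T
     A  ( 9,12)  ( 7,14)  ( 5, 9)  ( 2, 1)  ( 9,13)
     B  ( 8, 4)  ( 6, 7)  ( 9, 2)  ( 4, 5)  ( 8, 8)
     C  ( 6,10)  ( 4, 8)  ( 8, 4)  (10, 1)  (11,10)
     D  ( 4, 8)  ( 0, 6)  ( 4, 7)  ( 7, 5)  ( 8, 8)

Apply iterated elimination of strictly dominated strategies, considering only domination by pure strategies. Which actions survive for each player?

P1 drop D (C beats it: P:6>4 Q:4>0 R:8>4 S:10>7 T:11>8)
P2 drop R (P beats it: A:12>9 B:4>2 C:10>4)
P2 drop S (Q beats it: A:14>1 B:7>5 C:8>1)
P1 drop B (A beats it: P:9>8 Q:7>6 T:9>8)
P1→{A,C} P2→{P,Q,T}

Survivors P1:{A,C} P2:{P,Q,T}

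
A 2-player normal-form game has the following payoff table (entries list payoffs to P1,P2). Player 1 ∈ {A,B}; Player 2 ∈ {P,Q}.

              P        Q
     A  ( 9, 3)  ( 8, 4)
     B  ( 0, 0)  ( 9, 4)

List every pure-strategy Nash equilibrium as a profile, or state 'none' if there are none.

(A,P): not NE [P2→Q gives 4>3]
(A,Q): not NE [P1→B gives 9>8]
(B,P): not NE [P1→A gives 9>0; P2→Q gives 4>0]
(B,Q): NE

PSNE = {(B,Q)}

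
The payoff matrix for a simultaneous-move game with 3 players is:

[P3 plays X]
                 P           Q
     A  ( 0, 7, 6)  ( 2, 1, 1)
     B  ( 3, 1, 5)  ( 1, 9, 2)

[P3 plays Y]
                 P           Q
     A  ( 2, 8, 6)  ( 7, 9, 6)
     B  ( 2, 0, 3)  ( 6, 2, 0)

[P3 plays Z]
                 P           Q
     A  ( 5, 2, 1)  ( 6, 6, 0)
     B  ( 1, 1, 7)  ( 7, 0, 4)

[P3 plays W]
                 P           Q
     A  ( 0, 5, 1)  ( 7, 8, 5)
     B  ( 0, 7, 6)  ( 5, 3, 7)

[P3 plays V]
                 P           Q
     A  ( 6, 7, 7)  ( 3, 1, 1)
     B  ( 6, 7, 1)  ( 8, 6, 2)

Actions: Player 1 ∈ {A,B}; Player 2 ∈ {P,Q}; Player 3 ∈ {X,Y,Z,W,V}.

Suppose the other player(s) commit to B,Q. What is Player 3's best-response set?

u_3(X vs B,Q) = 2
u_3(Y vs B,Q) = 0
u_3(Z vs B,Q) = 4
u_3(W vs B,Q) = 7
u_3(V vs B,Q) = 2
max payoff 7 at {W}

P3 best: {W}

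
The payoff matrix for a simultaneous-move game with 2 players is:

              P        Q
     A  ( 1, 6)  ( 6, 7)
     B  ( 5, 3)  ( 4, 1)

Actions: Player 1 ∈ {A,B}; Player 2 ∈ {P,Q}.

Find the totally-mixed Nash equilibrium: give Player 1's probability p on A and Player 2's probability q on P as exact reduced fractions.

P1 indiff ⇒ q·1+(1-q)·6 = q·5+(1-q)·4 ⇒ q(-4) = (1-q)(-2) ⇒ q = 1/3
P2 indiff ⇒ p·6+(1-p)·3 = p·7+(1-p)·1 ⇒ p(-1) = (1-p)(-2) ⇒ p = 2/3

p=2/3, q=1/3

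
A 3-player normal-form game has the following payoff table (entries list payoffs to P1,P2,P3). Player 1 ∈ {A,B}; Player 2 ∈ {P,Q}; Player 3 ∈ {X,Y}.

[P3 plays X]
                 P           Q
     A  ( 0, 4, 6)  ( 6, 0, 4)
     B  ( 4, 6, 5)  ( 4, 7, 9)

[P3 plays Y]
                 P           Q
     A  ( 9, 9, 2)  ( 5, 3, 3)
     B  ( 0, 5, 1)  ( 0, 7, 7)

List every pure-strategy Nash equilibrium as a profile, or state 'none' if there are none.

(A,P,X): not NE [P1→B gives 4>0]
(A,P,Y): not NE [P3→X gives 6>2]
(A,Q,X): not NE [P2→P gives 4>0]
(A,Q,Y): not NE [P2→P gives 9>3; P3→X gives 4>3]
(B,P,X): not NE [P2→Q gives 7>6]
(B,P,Y): not NE [P1→A gives 9>0; P2→Q gives 7>5; P3→X gives 5>1]
(B,Q,X): not NE [P1→A gives 6>4]
(B,Q,Y): not NE [P1→A gives 5>0; P3→X gives 9>7]

No pure NE.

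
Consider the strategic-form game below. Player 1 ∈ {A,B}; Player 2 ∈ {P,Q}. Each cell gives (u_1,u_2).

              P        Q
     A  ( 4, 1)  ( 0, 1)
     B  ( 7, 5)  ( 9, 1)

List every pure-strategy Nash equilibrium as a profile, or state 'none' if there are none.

(A,P): not NE [P1→B gives 7>4]
(A,Q): not NE [P1→B gives 9>0]
(B,P): NE
(B,Q): not NE [P2→P gives 5>1]

NE set: (B,P)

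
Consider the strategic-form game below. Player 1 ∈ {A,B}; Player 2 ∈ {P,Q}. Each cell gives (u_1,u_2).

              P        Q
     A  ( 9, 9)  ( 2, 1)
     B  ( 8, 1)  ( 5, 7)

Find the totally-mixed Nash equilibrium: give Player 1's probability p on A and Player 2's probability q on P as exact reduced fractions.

P1 mixes 3/7 on A; P2 mixes 3/4 on P

P1 indiff ⇒ q·9+(1-q)·2 = q·8+(1-q)·5 ⇒ q(1) = (1-q)(3) ⇒ q = 3/4
P2 indiff ⇒ p·9+(1-p)·1 = p·1+(1-p)·7 ⇒ p(8) = (1-p)(6) ⇒ p = 3/7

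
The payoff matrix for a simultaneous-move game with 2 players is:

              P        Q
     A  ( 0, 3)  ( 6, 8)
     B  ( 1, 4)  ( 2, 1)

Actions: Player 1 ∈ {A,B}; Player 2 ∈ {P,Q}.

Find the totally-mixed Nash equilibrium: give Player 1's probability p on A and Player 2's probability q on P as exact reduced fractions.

P1 indiff ⇒ q·0+(1-q)·6 = q·1+(1-q)·2 ⇒ q(-1) = (1-q)(-4) ⇒ q = 4/5
P2 indiff ⇒ p·3+(1-p)·4 = p·8+(1-p)·1 ⇒ p(-5) = (1-p)(-3) ⇒ p = 3/8

p=3/8, q=4/5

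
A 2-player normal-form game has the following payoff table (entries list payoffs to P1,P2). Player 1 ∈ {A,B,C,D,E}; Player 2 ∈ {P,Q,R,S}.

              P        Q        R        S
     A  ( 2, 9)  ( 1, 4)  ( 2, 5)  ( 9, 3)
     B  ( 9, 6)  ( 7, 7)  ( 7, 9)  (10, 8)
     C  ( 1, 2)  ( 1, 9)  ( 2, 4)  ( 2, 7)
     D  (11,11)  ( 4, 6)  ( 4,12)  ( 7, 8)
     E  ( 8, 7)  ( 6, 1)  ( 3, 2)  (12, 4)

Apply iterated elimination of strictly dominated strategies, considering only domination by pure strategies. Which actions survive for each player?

P1 drop A (B beats it: P:9>2 Q:7>1 R:7>2 S:10>9)
P1 drop C (B beats it: P:9>1 Q:7>1 R:7>2 S:10>2)
P2 drop Q (R beats it: B:9>7 D:12>6 E:2>1)
P1→{B,D,E} P2→{P,R,S}

Survivors P1:{B,D,E} P2:{P,R,S}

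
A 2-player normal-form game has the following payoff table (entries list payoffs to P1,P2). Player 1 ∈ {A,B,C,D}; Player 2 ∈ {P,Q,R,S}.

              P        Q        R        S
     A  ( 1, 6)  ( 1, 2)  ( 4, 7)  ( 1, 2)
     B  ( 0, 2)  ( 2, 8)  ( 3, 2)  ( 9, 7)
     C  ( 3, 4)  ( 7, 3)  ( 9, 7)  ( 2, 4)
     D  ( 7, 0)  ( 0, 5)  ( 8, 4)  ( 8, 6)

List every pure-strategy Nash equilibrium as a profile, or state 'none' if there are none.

NE set: (C,R)

(A,P): not NE [P1→D gives 7>1; P2→R gives 7>6]
(A,Q): not NE [P1→C gives 7>1; P2→R gives 7>2]
(A,R): not NE [P1→C gives 9>4]
(A,S): not NE [P1→B gives 9>1; P2→R gives 7>2]
(B,P): not NE [P1→D gives 7>0; P2→Q gives 8>2]
(B,Q): not NE [P1→C gives 7>2]
(B,R): not NE [P1→C gives 9>3; P2→Q gives 8>2]
(B,S): not NE [P2→Q gives 8>7]
(C,P): not NE [P1→D gives 7>3; P2→R gives 7>4]
(C,Q): not NE [P2→R gives 7>3]
(C,R): NE
(C,S): not NE [P1→B gives 9>2; P2→R gives 7>4]
(D,P): not NE [P2→S gives 6>0]
(D,Q): not NE [P1→C gives 7>0; P2→S gives 6>5]
(D,R): not NE [P1→C gives 9>8; P2→S gives 6>4]
(D,S): not NE [P1→B gives 9>8]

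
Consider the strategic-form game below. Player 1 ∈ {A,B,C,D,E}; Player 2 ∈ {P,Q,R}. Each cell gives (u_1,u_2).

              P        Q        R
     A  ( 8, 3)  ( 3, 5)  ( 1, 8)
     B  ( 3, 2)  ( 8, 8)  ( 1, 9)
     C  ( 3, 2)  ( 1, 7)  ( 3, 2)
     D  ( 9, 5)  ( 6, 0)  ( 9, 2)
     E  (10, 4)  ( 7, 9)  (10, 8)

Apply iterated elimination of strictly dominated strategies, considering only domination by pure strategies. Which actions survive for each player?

P1 drop A (D beats it: P:9>8 Q:6>3 R:9>1)
P1 drop C (D beats it: P:9>3 Q:6>1 R:9>3)
P1 drop D (E beats it: P:10>9 Q:7>6 R:10>9)
P2 drop P (Q beats it: B:8>2 E:9>4)
P1→{B,E} P2→{Q,R}

IESDS → P1:{B,E} P2:{Q,R}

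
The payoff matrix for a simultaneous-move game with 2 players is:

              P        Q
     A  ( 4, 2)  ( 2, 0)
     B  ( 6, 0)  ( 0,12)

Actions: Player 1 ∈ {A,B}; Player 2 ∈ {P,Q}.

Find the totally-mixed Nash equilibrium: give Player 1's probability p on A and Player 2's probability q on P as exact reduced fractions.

P1 indiff ⇒ q·4+(1-q)·2 = q·6+(1-q)·0 ⇒ q(-2) = (1-q)(-2) ⇒ q = 1/2
P2 indiff ⇒ p·2+(1-p)·0 = p·0+(1-p)·12 ⇒ p(2) = (1-p)(12) ⇒ p = 6/7

p=6/7, q=1/2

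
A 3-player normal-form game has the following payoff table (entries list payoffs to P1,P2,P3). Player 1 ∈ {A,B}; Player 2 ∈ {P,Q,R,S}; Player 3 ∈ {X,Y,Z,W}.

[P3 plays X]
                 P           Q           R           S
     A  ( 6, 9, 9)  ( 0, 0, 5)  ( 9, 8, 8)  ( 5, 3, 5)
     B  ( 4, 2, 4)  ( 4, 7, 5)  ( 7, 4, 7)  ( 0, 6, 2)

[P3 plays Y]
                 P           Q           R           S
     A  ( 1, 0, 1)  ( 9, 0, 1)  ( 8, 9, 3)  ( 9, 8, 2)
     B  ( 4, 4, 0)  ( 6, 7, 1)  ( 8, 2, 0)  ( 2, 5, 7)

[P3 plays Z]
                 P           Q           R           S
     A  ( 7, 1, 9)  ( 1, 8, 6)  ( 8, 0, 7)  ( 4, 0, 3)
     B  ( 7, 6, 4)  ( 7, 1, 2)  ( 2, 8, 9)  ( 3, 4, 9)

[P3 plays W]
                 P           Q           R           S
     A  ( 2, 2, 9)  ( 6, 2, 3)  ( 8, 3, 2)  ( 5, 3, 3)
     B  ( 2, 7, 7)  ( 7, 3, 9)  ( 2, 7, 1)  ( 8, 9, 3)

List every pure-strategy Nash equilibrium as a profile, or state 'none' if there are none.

(A,P,X): NE
(A,P,Y): not NE [P1→B gives 4>1; P2→R gives 9>0; P3→W gives 9>1]
(A,P,Z): not NE [P2→Q gives 8>1]
(A,P,W): not NE [P2→S gives 3>2]
(A,Q,X): not NE [P1→B gives 4>0; P2→P gives 9>0; P3→Z gives 6>5]
(A,Q,Y): not NE [P2→R gives 9>0; P3→Z gives 6>1]
(A,Q,Z): not NE [P1→B gives 7>1]
(A,Q,W): not NE [P1→B gives 7>6; P2→S gives 3>2; P3→Z gives 6>3]
(A,R,X): not NE [P2→P gives 9>8]
(A,R,Y): not NE [P3→X gives 8>3]
(A,R,Z): not NE [P2→Q gives 8>0; P3→X gives 8>7]
(A,R,W): not NE [P3→X gives 8>2]
(A,S,X): not NE [P2→P gives 9>3]
(A,S,Y): not NE [P2→R gives 9>8; P3→X gives 5>2]
(A,S,Z): not NE [P2→Q gives 8>0; P3→X gives 5>3]
(A,S,W): not NE [P1→B gives 8>5; P3→X gives 5>3]
(B,P,X): not NE [P1→A gives 6>4; P2→Q gives 7>2; P3→W gives 7>4]
(B,P,Y): not NE [P2→Q gives 7>4; P3→W gives 7>0]
(B,P,Z): not NE [P2→R gives 8>6; P3→W gives 7>4]
(B,P,W): not NE [P2→S gives 9>7]
(B,Q,X): not NE [P3→W gives 9>5]
(B,Q,Y): not NE [P1→A gives 9>6; P3→W gives 9>1]
(B,Q,Z): not NE [P2→R gives 8>1; P3→W gives 9>2]
(B,Q,W): not NE [P2→S gives 9>3]
(B,R,X): not NE [P1→A gives 9>7; P2→Q gives 7>4; P3→Z gives 9>7]
(B,R,Y): not NE [P2→Q gives 7>2; P3→Z gives 9>0]
(B,R,Z): not NE [P1→A gives 8>2]
(B,R,W): not NE [P1→A gives 8>2; P2→S gives 9>7; P3→Z gives 9>1]
(B,S,X): not NE [P1→A gives 5>0; P2→Q gives 7>6; P3→Z gives 9>2]
(B,S,Y): not NE [P1→A gives 9>2; P2→Q gives 7>5; P3→Z gives 9>7]
(B,S,Z): not NE [P1→A gives 4>3; P2→R gives 8>4]
(B,S,W): not NE [P3→Z gives 9>3]

Nash profiles: (A,P,X)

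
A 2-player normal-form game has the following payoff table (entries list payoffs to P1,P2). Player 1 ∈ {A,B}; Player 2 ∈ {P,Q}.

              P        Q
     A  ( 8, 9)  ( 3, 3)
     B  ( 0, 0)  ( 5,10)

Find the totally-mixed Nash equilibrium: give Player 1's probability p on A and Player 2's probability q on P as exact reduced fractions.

P1 indiff ⇒ q·8+(1-q)·3 = q·0+(1-q)·5 ⇒ q(8) = (1-q)(2) ⇒ q = 1/5
P2 indiff ⇒ p·9+(1-p)·0 = p·3+(1-p)·10 ⇒ p(6) = (1-p)(10) ⇒ p = 5/8

p=5/8, q=1/5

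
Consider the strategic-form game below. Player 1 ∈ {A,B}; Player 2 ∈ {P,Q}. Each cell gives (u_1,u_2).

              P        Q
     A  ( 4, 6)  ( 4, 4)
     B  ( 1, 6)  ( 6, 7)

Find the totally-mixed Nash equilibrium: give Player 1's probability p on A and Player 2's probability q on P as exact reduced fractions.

p=1/3, q=2/5

P1 indiff ⇒ q·4+(1-q)·4 = q·1+(1-q)·6 ⇒ q(3) = (1-q)(2) ⇒ q = 2/5
P2 indiff ⇒ p·6+(1-p)·6 = p·4+(1-p)·7 ⇒ p(2) = (1-p)(1) ⇒ p = 1/3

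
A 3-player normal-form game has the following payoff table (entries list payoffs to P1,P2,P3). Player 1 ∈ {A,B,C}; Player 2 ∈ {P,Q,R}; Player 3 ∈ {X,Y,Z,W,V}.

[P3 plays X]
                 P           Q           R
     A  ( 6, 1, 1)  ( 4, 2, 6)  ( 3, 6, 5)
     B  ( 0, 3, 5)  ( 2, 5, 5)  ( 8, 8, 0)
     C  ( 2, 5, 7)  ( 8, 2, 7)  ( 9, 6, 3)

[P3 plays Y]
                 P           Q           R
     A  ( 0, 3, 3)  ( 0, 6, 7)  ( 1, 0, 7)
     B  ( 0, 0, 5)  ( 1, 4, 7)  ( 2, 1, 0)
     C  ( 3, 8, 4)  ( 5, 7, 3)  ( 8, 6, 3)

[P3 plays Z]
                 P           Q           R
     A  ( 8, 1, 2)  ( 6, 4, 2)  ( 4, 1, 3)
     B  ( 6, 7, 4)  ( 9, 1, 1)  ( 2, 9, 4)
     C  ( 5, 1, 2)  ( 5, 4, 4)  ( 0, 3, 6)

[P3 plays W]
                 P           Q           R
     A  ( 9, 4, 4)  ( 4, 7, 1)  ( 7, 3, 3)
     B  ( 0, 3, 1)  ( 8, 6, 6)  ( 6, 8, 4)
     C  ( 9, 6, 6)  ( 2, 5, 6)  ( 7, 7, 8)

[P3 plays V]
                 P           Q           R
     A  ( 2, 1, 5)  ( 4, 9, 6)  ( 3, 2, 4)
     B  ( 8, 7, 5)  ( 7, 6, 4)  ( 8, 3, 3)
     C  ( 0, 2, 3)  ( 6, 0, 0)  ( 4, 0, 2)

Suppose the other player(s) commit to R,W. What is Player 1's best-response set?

argmax u_1 = {A,C}

u_1(A vs R,W) = 7
u_1(B vs R,W) = 6
u_1(C vs R,W) = 7
max payoff 7 at {A,C}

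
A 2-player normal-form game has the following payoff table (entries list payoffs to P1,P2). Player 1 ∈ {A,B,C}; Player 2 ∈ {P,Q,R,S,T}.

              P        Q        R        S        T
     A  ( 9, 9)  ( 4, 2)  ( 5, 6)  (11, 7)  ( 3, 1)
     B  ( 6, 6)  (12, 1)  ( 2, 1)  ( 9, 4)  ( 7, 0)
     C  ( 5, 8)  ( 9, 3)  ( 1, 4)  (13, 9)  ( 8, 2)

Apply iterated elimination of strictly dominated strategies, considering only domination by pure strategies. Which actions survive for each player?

P2 drop Q (P beats it: A:9>2 B:6>1 C:8>3)
P2 drop R (P beats it: A:9>6 B:6>1 C:8>4)
P2 drop T (P beats it: A:9>1 B:6>0 C:8>2)
P1 drop B (A beats it: P:9>6 S:11>9)
P1→{A,C} P2→{P,S}

IESDS → P1:{A,C} P2:{P,S}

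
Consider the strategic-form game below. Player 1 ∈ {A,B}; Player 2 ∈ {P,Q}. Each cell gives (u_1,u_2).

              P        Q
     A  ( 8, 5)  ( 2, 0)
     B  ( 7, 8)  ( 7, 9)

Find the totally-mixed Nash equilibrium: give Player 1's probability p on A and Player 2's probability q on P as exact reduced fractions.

(p,q) = (1/6, 5/6)

P1 indiff ⇒ q·8+(1-q)·2 = q·7+(1-q)·7 ⇒ q(1) = (1-q)(5) ⇒ q = 5/6
P2 indiff ⇒ p·5+(1-p)·8 = p·0+(1-p)·9 ⇒ p(5) = (1-p)(1) ⇒ p = 1/6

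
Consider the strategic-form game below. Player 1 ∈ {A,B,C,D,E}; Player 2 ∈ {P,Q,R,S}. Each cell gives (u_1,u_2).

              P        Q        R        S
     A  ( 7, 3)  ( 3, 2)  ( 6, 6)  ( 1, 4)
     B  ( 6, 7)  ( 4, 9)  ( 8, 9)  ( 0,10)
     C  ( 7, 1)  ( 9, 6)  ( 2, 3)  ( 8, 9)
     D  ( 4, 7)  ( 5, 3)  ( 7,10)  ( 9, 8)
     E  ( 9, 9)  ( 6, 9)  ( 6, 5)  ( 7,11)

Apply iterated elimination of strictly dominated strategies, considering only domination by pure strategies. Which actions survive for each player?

IESDS → P1:{B,D} P2:{R,S}

P2 drop P (S beats it: A:4>3 B:10>7 C:9>1 D:8>7 E:11>9)
P1 drop A (D beats it: Q:5>3 R:7>6 S:9>1)
P2 drop Q (S beats it: B:10>9 C:9>6 D:8>3 E:11>9)
P1 drop C (D beats it: R:7>2 S:9>8)
P1 drop E (D beats it: R:7>6 S:9>7)
P1→{B,D} P2→{R,S}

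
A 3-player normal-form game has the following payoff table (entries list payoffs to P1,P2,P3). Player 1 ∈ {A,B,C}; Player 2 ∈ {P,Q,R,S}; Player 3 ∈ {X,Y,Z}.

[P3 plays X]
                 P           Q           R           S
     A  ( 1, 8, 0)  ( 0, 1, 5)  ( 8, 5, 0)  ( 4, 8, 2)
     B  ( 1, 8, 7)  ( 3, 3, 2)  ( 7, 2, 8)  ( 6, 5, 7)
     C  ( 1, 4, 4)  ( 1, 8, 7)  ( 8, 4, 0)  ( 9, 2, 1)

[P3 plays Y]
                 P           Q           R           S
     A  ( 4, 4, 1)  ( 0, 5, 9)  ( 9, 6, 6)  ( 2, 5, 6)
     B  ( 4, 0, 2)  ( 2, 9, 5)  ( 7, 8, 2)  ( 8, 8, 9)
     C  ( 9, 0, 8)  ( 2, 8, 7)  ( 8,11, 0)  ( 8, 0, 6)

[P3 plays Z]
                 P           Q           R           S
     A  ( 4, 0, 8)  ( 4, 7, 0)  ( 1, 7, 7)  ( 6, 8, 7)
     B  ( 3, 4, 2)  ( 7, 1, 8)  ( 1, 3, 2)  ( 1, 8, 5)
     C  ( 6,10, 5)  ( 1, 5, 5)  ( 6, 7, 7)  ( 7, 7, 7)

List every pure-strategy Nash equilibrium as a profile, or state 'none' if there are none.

NE set: (B,P,X)

(A,P,X): not NE [P3→Z gives 8>0]
(A,P,Y): not NE [P1→C gives 9>4; P2→R gives 6>4; P3→Z gives 8>1]
(A,P,Z): not NE [P1→C gives 6>4; P2→S gives 8>0]
(A,Q,X): not NE [P1→B gives 3>0; P2→S gives 8>1; P3→Y gives 9>5]
(A,Q,Y): not NE [P1→C gives 2>0; P2→R gives 6>5]
(A,Q,Z): not NE [P1→B gives 7>4; P2→S gives 8>7; P3→Y gives 9>0]
(A,R,X): not NE [P2→S gives 8>5; P3→Z gives 7>0]
(A,R,Y): not NE [P3→Z gives 7>6]
(A,R,Z): not NE [P1→C gives 6>1; P2→S gives 8>7]
(A,S,X): not NE [P1→C gives 9>4; P3→Z gives 7>2]
(A,S,Y): not NE [P1→C gives 8>2; P2→R gives 6>5; P3→Z gives 7>6]
(A,S,Z): not NE [P1→C gives 7>6]
(B,P,X): NE
(B,P,Y): not NE [P1→C gives 9>4; P2→Q gives 9>0; P3→X gives 7>2]
(B,P,Z): not NE [P1→C gives 6>3; P2→S gives 8>4; P3→X gives 7>2]
(B,Q,X): not NE [P2→P gives 8>3; P3→Z gives 8>2]
(B,Q,Y): not NE [P3→Z gives 8>5]
(B,Q,Z): not NE [P2→S gives 8>1]
(B,R,X): not NE [P1→C gives 8>7; P2→P gives 8>2]
(B,R,Y): not NE [P1→A gives 9>7; P2→Q gives 9>8; P3→X gives 8>2]
(B,R,Z): not NE [P1→C gives 6>1; P2→S gives 8>3; P3→X gives 8>2]
(B,S,X): not NE [P1→C gives 9>6; P2→P gives 8>5; P3→Y gives 9>7]
(B,S,Y): not NE [P2→Q gives 9>8]
(B,S,Z): not NE [P1→C gives 7>1; P3→Y gives 9>5]
(C,P,X): not NE [P2→Q gives 8>4; P3→Y gives 8>4]
(C,P,Y): not NE [P2→R gives 11>0]
(C,P,Z): not NE [P3→Y gives 8>5]
(C,Q,X): not NE [P1→B gives 3>1]
(C,Q,Y): not NE [P2→R gives 11>8]
(C,Q,Z): not NE [P1→B gives 7>1; P2→P gives 10>5; P3→Y gives 7>5]
(C,R,X): not NE [P2→Q gives 8>4; P3→Z gives 7>0]
(C,R,Y): not NE [P1→A gives 9>8; P3→Z gives 7>0]
(C,R,Z): not NE [P2→P gives 10>7]
(C,S,X): not NE [P2→Q gives 8>2; P3→Z gives 7>1]
(C,S,Y): not NE [P2→R gives 11>0; P3→Z gives 7>6]
(C,S,Z): not NE [P2→P gives 10>7]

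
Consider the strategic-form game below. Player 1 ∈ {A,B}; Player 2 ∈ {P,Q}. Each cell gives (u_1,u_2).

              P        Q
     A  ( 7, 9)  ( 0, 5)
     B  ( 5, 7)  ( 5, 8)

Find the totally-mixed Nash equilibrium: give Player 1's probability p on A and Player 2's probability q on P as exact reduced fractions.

P1 indiff ⇒ q·7+(1-q)·0 = q·5+(1-q)·5 ⇒ q(2) = (1-q)(5) ⇒ q = 5/7
P2 indiff ⇒ p·9+(1-p)·7 = p·5+(1-p)·8 ⇒ p(4) = (1-p)(1) ⇒ p = 1/5

p=1/5, q=5/7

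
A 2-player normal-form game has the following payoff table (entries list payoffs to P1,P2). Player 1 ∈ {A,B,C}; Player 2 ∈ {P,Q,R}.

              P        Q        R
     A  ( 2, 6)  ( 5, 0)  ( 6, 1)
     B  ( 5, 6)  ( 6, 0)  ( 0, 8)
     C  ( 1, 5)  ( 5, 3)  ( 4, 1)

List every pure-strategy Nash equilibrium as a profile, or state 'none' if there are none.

(A,P): not NE [P1→B gives 5>2]
(A,Q): not NE [P1→B gives 6>5; P2→P gives 6>0]
(A,R): not NE [P2→P gives 6>1]
(B,P): not NE [P2→R gives 8>6]
(B,Q): not NE [P2→R gives 8>0]
(B,R): not NE [P1→A gives 6>0]
(C,P): not NE [P1→B gives 5>1]
(C,Q): not NE [P1→B gives 6>5; P2→P gives 5>3]
(C,R): not NE [P1→A gives 6>4; P2→P gives 5>1]

PSNE: ∅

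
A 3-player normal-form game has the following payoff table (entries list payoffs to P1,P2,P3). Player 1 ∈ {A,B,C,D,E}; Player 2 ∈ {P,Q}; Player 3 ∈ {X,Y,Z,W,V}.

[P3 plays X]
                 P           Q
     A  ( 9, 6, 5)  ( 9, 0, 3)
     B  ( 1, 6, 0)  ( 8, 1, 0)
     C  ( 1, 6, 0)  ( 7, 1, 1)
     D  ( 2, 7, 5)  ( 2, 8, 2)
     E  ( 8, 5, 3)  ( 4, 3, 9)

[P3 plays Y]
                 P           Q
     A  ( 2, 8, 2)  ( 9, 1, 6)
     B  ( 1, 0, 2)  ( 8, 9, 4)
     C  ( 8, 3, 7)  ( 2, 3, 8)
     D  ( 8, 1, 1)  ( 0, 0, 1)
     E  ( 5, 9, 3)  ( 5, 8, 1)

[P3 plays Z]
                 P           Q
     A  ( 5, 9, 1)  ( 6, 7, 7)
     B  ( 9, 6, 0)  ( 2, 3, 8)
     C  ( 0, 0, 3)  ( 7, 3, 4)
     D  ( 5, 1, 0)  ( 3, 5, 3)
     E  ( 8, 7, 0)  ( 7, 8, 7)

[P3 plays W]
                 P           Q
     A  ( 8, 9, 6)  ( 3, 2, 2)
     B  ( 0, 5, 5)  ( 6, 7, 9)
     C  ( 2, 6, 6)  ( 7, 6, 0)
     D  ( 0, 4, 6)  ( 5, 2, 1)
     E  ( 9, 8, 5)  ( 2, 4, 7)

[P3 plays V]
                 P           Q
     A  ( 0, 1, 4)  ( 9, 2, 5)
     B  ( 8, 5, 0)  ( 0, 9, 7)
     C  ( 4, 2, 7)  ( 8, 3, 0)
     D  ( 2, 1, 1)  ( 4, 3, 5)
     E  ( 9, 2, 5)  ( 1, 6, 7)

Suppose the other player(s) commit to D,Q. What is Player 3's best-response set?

u_3(X vs D,Q) = 2
u_3(Y vs D,Q) = 1
u_3(Z vs D,Q) = 3
u_3(W vs D,Q) = 1
u_3(V vs D,Q) = 5
max payoff 5 at {V}

P3 best: {V}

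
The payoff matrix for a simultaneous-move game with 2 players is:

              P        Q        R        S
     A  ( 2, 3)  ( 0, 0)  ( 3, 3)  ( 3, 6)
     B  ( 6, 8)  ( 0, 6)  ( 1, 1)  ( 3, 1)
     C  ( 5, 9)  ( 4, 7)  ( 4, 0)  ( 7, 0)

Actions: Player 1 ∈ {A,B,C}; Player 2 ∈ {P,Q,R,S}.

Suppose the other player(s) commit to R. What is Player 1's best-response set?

argmax u_1 = {C}

u_1(A vs R) = 3
u_1(B vs R) = 1
u_1(C vs R) = 4
max payoff 4 at {C}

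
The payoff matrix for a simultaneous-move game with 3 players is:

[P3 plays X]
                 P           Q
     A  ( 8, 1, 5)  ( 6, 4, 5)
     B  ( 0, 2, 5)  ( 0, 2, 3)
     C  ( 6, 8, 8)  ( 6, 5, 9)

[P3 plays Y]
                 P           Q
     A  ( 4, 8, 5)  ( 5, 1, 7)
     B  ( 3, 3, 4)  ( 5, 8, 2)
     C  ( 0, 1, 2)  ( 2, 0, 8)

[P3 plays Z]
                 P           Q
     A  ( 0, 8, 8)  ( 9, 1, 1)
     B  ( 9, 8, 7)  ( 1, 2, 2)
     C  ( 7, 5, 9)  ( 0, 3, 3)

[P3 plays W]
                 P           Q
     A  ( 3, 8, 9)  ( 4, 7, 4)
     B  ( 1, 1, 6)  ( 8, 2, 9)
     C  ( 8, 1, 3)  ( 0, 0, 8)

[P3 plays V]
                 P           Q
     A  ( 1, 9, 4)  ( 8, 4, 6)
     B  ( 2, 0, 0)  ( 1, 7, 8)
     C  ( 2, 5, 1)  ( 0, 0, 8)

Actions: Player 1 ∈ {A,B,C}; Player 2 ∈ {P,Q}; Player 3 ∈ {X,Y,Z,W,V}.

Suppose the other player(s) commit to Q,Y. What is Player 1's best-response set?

u_1(A vs Q,Y) = 5
u_1(B vs Q,Y) = 5
u_1(C vs Q,Y) = 2
max payoff 5 at {A,B}

argmax u_1 = {A,B}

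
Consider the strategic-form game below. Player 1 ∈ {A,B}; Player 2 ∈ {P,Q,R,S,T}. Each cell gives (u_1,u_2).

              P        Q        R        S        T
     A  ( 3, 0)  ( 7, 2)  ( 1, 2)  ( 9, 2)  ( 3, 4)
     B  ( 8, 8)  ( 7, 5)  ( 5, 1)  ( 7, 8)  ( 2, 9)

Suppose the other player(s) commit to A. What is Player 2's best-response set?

u_2(P vs A) = 0
u_2(Q vs A) = 2
u_2(R vs A) = 2
u_2(S vs A) = 2
u_2(T vs A) = 4
max payoff 4 at {T}

BR_2 = {T}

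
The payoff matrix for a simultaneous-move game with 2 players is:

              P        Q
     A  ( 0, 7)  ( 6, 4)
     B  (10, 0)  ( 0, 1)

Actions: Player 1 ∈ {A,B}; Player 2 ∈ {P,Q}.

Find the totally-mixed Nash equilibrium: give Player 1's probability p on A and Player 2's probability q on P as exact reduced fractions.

P1 indiff ⇒ q·0+(1-q)·6 = q·10+(1-q)·0 ⇒ q(-10) = (1-q)(-6) ⇒ q = 3/8
P2 indiff ⇒ p·7+(1-p)·0 = p·4+(1-p)·1 ⇒ p(3) = (1-p)(1) ⇒ p = 1/4

p=1/4, q=3/8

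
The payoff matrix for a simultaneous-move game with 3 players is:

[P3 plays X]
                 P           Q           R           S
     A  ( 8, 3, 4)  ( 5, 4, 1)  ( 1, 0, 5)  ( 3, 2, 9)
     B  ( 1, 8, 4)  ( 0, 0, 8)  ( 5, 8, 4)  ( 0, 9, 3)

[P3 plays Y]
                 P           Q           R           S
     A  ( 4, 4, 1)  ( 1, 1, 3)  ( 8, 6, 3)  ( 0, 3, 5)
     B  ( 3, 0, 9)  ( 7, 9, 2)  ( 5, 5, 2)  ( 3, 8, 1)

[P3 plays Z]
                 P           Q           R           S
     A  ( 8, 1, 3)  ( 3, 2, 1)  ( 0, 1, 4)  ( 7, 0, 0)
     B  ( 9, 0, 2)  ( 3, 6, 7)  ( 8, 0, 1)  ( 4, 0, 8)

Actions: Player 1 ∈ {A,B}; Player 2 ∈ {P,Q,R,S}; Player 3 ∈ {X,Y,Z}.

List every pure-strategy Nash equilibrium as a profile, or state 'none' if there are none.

(A,P,X): not NE [P2→Q gives 4>3]
(A,P,Y): not NE [P2→R gives 6>4; P3→X gives 4>1]
(A,P,Z): not NE [P1→B gives 9>8; P2→Q gives 2>1; P3→X gives 4>3]
(A,Q,X): not NE [P3→Y gives 3>1]
(A,Q,Y): not NE [P1→B gives 7>1; P2→R gives 6>1]
(A,Q,Z): not NE [P3→Y gives 3>1]
(A,R,X): not NE [P1→B gives 5>1; P2→Q gives 4>0]
(A,R,Y): not NE [P3→X gives 5>3]
(A,R,Z): not NE [P1→B gives 8>0; P2→Q gives 2>1; P3→X gives 5>4]
(A,S,X): not NE [P2→Q gives 4>2]
(A,S,Y): not NE [P1→B gives 3>0; P2→R gives 6>3; P3→X gives 9>5]
(A,S,Z): not NE [P2→Q gives 2>0; P3→X gives 9>0]
(B,P,X): not NE [P1→A gives 8>1; P2→S gives 9>8; P3→Y gives 9>4]
(B,P,Y): not NE [P1→A gives 4>3; P2→Q gives 9>0]
(B,P,Z): not NE [P2→Q gives 6>0; P3→Y gives 9>2]
(B,Q,X): not NE [P1→A gives 5>0; P2→S gives 9>0]
(B,Q,Y): not NE [P3→X gives 8>2]
(B,Q,Z): not NE [P3→X gives 8>7]
(B,R,X): not NE [P2→S gives 9>8]
(B,R,Y): not NE [P1→A gives 8>5; P2→Q gives 9>5; P3→X gives 4>2]
(B,R,Z): not NE [P2→Q gives 6>0; P3→X gives 4>1]
(B,S,X): not NE [P1→A gives 3>0; P3→Z gives 8>3]
(B,S,Y): not NE [P2→Q gives 9>8; P3→Z gives 8>1]
(B,S,Z): not NE [P1→A gives 7>4; P2→Q gives 6>0]

PSNE: ∅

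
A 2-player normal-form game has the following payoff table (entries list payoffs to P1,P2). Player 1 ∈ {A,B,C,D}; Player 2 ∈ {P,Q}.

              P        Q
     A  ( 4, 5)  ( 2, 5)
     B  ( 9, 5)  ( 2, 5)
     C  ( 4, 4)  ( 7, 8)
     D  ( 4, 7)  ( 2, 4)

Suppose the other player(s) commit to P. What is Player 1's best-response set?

u_1(A vs P) = 4
u_1(B vs P) = 9
u_1(C vs P) = 4
u_1(D vs P) = 4
max payoff 9 at {B}

P1 best: {B}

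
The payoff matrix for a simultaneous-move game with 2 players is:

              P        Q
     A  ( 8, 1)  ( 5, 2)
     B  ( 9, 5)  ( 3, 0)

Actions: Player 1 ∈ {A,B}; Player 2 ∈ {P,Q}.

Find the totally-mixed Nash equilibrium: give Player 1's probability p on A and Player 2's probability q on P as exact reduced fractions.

P1 mixes 5/6 on A; P2 mixes 2/3 on P

P1 indiff ⇒ q·8+(1-q)·5 = q·9+(1-q)·3 ⇒ q(-1) = (1-q)(-2) ⇒ q = 2/3
P2 indiff ⇒ p·1+(1-p)·5 = p·2+(1-p)·0 ⇒ p(-1) = (1-p)(-5) ⇒ p = 5/6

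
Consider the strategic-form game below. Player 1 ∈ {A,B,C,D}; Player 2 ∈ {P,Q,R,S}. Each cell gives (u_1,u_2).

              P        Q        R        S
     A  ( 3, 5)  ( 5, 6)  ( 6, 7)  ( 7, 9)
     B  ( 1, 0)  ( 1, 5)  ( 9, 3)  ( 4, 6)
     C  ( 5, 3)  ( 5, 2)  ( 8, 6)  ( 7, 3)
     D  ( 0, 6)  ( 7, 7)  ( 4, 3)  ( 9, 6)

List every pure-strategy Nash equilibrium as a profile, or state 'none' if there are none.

(A,P): not NE [P1→C gives 5>3; P2→S gives 9>5]
(A,Q): not NE [P1→D gives 7>5; P2→S gives 9>6]
(A,R): not NE [P1→B gives 9>6; P2→S gives 9>7]
(A,S): not NE [P1→D gives 9>7]
(B,P): not NE [P1→C gives 5>1; P2→S gives 6>0]
(B,Q): not NE [P1→D gives 7>1; P2→S gives 6>5]
(B,R): not NE [P2→S gives 6>3]
(B,S): not NE [P1→D gives 9>4]
(C,P): not NE [P2→R gives 6>3]
(C,Q): not NE [P1→D gives 7>5; P2→R gives 6>2]
(C,R): not NE [P1→B gives 9>8]
(C,S): not NE [P1→D gives 9>7; P2→R gives 6>3]
(D,P): not NE [P1→C gives 5>0; P2→Q gives 7>6]
(D,Q): NE
(D,R): not NE [P1→B gives 9>4; P2→Q gives 7>3]
(D,S): not NE [P2→Q gives 7>6]

NE set: (D,Q)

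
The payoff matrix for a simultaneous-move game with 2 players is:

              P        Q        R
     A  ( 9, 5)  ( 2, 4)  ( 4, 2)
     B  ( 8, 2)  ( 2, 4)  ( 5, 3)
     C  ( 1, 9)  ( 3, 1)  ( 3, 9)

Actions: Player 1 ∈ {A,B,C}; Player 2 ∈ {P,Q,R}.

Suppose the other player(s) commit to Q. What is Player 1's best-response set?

P1 best: {C}

u_1(A vs Q) = 2
u_1(B vs Q) = 2
u_1(C vs Q) = 3
max payoff 3 at {C}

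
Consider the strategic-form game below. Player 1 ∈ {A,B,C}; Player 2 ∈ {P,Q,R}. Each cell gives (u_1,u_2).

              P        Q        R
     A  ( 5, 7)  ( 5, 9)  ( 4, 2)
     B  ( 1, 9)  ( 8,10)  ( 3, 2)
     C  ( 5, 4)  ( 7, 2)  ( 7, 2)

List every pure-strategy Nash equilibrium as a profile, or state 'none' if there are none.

(A,P): not NE [P2→Q gives 9>7]
(A,Q): not NE [P1→B gives 8>5]
(A,R): not NE [P1→C gives 7>4; P2→Q gives 9>2]
(B,P): not NE [P1→C gives 5>1; P2→Q gives 10>9]
(B,Q): NE
(B,R): not NE [P1→C gives 7>3; P2→Q gives 10>2]
(C,P): NE
(C,Q): not NE [P1→B gives 8>7; P2→P gives 4>2]
(C,R): not NE [P2→P gives 4>2]

NE set: (B,Q), (C,P)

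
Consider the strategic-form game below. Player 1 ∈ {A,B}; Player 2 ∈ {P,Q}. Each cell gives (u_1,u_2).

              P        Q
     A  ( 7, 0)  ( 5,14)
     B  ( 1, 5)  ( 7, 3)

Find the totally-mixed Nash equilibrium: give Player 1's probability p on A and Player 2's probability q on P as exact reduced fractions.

(p,q) = (1/8, 1/4)

P1 indiff ⇒ q·7+(1-q)·5 = q·1+(1-q)·7 ⇒ q(6) = (1-q)(2) ⇒ q = 1/4
P2 indiff ⇒ p·0+(1-p)·5 = p·14+(1-p)·3 ⇒ p(-14) = (1-p)(-2) ⇒ p = 1/8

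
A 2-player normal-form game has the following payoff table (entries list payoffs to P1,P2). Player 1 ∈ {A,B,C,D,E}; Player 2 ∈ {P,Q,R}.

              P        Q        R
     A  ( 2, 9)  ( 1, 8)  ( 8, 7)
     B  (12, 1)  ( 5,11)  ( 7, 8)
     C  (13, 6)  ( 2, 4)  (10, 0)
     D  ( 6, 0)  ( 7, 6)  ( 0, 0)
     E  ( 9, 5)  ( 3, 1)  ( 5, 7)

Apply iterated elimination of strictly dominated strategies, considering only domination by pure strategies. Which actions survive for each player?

Remaining: P1:{B,C,D} P2:{P,Q}

P1 drop A (C beats it: P:13>2 Q:2>1 R:10>8)
P1 drop E (B beats it: P:12>9 Q:5>3 R:7>5)
P2 drop R (Q beats it: B:11>8 C:4>0 D:6>0)
P1→{B,C,D} P2→{P,Q}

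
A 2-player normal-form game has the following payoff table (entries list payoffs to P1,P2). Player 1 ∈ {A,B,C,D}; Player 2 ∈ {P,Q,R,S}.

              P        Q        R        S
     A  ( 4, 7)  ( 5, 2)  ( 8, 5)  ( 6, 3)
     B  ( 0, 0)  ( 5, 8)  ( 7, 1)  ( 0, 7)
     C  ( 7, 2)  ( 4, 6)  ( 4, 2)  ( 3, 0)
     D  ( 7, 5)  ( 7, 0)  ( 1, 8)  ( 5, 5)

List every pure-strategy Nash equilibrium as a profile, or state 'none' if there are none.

No pure NE.

(A,P): not NE [P1→D gives 7>4]
(A,Q): not NE [P1→D gives 7>5; P2→P gives 7>2]
(A,R): not NE [P2→P gives 7>5]
(A,S): not NE [P2→P gives 7>3]
(B,P): not NE [P1→D gives 7>0; P2→Q gives 8>0]
(B,Q): not NE [P1→D gives 7>5]
(B,R): not NE [P1→A gives 8>7; P2→Q gives 8>1]
(B,S): not NE [P1→A gives 6>0; P2→Q gives 8>7]
(C,P): not NE [P2→Q gives 6>2]
(C,Q): not NE [P1→D gives 7>4]
(C,R): not NE [P1→A gives 8>4; P2→Q gives 6>2]
(C,S): not NE [P1→A gives 6>3; P2→Q gives 6>0]
(D,P): not NE [P2→R gives 8>5]
(D,Q): not NE [P2→R gives 8>0]
(D,R): not NE [P1→A gives 8>1]
(D,S): not NE [P1→A gives 6>5; P2→R gives 8>5]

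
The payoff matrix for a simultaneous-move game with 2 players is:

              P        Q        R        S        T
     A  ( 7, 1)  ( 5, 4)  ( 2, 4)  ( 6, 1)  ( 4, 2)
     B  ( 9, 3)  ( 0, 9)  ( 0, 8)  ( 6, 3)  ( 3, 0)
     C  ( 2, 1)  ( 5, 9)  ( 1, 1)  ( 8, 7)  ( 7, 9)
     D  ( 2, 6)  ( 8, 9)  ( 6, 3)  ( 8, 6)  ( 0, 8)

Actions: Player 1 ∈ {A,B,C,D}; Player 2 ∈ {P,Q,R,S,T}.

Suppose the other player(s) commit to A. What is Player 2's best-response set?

BR_2 = {Q,R}

u_2(P vs A) = 1
u_2(Q vs A) = 4
u_2(R vs A) = 4
u_2(S vs A) = 1
u_2(T vs A) = 2
max payoff 4 at {Q,R}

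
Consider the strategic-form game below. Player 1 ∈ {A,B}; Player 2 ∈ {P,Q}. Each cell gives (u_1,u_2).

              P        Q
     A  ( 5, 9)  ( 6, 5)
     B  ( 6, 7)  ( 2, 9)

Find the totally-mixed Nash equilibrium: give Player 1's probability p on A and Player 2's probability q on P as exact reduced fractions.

P1 indiff ⇒ q·5+(1-q)·6 = q·6+(1-q)·2 ⇒ q(-1) = (1-q)(-4) ⇒ q = 4/5
P2 indiff ⇒ p·9+(1-p)·7 = p·5+(1-p)·9 ⇒ p(4) = (1-p)(2) ⇒ p = 1/3

(p,q) = (1/3, 4/5)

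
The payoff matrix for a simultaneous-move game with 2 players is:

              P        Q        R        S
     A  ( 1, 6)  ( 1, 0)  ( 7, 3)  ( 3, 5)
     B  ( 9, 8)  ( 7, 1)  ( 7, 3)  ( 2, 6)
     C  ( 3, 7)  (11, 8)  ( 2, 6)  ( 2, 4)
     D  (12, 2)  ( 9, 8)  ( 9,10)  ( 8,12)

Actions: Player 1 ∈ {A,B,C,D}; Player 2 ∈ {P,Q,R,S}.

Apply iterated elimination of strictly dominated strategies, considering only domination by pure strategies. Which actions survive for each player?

P1 drop A (D beats it: P:12>1 Q:9>1 R:9>7 S:8>3)
P1 drop B (D beats it: P:12>9 Q:9>7 R:9>7 S:8>2)
P2 drop P (Q beats it: C:8>7 D:8>2)
P1→{C,D} P2→{Q,R,S}

Survivors P1:{C,D} P2:{Q,R,S}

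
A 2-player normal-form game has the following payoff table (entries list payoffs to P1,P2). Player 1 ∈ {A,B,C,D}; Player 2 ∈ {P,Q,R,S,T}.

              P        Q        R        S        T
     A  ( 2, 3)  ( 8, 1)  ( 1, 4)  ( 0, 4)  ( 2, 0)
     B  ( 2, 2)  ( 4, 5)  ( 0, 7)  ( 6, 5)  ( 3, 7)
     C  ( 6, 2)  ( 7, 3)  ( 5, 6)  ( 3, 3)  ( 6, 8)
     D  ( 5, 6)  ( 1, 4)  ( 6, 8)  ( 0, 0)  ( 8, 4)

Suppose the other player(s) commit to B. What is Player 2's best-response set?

u_2(P vs B) = 2
u_2(Q vs B) = 5
u_2(R vs B) = 7
u_2(S vs B) = 5
u_2(T vs B) = 7
max payoff 7 at {R,T}

BR_2 = {R,T}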